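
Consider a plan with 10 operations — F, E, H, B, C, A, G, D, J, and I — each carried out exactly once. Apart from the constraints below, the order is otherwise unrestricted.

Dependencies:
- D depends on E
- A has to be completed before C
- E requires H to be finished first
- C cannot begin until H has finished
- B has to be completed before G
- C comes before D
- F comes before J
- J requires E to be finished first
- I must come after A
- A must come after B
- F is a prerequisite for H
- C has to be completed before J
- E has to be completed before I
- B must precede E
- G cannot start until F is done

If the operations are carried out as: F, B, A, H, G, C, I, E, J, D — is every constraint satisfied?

No

In the proposed order, I appears before E.
But one of the constraints requires E before I, so this ordering violates it.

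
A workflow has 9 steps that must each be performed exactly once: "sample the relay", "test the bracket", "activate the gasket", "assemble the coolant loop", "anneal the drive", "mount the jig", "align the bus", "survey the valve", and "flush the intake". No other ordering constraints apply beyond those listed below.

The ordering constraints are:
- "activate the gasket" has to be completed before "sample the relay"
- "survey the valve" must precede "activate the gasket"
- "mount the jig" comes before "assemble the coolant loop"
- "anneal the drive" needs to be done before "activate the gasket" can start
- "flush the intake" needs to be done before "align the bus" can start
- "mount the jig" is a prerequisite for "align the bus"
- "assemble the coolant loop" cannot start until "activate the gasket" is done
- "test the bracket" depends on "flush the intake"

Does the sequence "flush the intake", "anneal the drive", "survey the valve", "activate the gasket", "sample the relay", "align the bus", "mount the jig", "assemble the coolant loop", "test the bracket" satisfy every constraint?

No

Here "mount the jig" comes after "align the bus".
Since "mount the jig" is required before "align the bus", the ordering is invalid.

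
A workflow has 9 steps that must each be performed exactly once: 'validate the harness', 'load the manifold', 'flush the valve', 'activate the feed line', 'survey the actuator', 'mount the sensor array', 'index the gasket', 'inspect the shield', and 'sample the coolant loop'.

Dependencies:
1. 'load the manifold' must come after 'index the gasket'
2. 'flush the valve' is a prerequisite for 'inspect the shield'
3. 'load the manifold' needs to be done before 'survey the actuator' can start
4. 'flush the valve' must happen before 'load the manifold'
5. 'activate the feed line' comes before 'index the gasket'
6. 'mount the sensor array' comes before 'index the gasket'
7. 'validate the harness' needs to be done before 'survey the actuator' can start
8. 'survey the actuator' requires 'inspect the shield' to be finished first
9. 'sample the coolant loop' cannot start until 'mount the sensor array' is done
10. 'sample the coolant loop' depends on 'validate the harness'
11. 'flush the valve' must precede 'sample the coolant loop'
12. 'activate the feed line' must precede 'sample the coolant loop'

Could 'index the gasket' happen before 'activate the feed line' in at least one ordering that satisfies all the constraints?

The constraints give a chain 'activate the feed line' → 'index the gasket', which forces 'activate the feed line' before 'index the gasket'.
Hence 'index the gasket' can never be scheduled before 'activate the feed line'.

No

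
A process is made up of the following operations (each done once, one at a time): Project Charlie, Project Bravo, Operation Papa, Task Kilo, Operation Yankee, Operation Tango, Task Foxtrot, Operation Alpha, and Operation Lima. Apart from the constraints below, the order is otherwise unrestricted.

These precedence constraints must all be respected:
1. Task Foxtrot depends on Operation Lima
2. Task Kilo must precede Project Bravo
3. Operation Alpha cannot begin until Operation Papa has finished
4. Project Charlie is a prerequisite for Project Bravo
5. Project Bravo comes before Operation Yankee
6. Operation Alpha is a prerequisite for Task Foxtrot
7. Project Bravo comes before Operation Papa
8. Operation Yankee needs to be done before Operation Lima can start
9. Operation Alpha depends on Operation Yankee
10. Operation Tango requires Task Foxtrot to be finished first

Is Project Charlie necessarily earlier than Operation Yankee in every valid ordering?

Yes

Following the dependencies: Project Charlie → Project Bravo → Operation Yankee.
Hence Project Charlie necessarily comes before Operation Yankee.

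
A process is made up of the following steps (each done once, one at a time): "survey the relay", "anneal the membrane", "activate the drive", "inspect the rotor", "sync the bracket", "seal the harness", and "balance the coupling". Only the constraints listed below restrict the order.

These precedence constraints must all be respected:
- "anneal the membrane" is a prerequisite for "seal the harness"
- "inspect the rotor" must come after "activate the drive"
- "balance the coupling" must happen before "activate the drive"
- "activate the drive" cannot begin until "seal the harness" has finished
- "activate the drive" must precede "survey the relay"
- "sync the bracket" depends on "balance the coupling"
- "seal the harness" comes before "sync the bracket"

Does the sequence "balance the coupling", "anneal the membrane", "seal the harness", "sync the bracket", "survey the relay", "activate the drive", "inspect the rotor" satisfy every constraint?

Here "activate the drive" comes after "survey the relay".
That contradicts the constraint that "activate the drive" must precede "survey the relay".

No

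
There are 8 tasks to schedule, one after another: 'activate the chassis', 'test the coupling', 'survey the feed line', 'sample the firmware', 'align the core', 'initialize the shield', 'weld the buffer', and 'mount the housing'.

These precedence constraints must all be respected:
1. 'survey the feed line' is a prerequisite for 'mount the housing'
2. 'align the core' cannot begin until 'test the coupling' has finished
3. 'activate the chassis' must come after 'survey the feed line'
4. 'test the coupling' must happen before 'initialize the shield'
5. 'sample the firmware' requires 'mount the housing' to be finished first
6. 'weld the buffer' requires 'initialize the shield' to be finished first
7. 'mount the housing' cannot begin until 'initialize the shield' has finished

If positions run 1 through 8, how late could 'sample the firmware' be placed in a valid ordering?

8

Nothing depends on 'sample the firmware', so it can be the final task, position 8.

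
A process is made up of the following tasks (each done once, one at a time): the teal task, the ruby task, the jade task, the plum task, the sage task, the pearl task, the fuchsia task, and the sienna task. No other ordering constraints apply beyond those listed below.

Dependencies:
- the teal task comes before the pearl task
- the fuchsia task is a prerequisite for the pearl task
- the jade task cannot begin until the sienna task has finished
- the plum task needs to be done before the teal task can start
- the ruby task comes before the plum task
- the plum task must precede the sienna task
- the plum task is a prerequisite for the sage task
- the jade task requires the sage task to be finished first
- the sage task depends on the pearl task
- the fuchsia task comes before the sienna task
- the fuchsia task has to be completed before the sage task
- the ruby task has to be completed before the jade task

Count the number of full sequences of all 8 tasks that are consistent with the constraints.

15

2 tasks have no prerequisites (the ruby task, the fuchsia task), so any of them could come first.
Enumerating by repeatedly choosing an available task (one whose prerequisites are all placed) gives 15 distinct complete orderings.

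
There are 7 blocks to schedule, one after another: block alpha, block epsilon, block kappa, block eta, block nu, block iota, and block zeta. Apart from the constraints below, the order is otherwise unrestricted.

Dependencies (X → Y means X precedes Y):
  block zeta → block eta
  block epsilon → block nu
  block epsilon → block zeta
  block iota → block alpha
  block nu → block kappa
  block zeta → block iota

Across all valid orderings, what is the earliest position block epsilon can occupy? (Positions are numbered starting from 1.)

1

No constraint forces any other block before block epsilon, so it can be placed first.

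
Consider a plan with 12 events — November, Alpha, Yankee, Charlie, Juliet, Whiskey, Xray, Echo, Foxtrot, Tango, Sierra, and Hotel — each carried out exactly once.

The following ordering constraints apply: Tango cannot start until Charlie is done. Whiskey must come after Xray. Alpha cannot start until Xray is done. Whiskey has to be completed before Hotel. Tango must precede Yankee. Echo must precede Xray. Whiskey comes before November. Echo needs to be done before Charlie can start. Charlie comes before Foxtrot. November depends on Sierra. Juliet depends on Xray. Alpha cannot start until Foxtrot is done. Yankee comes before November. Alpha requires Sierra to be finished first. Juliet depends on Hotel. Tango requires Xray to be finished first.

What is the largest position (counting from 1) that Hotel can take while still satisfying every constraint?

Following the constraints forward from Hotel, its only required successor is Juliet.
With 1 mandatory successor out of 12 events total, the latest slot for Hotel is 12−1 = 11, and it's reachable by doing all non-successors before Hotel.

11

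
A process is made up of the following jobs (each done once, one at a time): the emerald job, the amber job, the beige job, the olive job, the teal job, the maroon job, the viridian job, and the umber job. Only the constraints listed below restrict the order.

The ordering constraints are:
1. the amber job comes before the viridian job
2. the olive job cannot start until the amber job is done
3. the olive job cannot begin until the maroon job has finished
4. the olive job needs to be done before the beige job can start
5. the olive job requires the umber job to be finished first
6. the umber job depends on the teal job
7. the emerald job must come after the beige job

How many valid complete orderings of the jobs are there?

3 jobs have no prerequisites (the amber job, the teal job, the maroon job), so any of them could come first.
Counting all ways to extend the partial order to a total order gives 66.

66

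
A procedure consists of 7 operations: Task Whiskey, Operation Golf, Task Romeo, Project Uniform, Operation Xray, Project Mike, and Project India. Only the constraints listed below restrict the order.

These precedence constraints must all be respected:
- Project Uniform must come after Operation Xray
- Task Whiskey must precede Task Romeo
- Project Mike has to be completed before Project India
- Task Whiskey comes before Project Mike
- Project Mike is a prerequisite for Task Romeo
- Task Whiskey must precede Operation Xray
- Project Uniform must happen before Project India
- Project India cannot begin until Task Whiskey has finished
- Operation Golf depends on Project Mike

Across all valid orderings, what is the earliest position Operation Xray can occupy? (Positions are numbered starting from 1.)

2

The only operation forced before Operation Xray (directly or transitively) is Task Whiskey.
So at minimum 1 operation comes before Operation Xray, putting Operation Xray no earlier than position 2. That position is achievable by scheduling exactly that predecessor first.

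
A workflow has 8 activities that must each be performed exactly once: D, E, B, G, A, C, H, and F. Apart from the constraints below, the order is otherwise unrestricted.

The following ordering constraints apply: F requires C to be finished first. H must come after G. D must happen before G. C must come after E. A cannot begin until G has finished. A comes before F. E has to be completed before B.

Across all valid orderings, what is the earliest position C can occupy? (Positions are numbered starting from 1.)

2

Working backwards through the constraints from C, its only required predecessor is E.
With 1 mandatory predecessor, the earliest C can sit is position 1+1 = 2, and placing just that one first achieves it.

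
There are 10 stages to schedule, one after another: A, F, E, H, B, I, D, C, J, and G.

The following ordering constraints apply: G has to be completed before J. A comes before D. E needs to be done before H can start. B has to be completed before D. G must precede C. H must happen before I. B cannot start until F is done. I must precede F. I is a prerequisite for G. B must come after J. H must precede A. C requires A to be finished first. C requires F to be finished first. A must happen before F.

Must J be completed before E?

No

The constraints actually force E before J (via E → H → I → G → J), not the other way around.
So J never precedes E.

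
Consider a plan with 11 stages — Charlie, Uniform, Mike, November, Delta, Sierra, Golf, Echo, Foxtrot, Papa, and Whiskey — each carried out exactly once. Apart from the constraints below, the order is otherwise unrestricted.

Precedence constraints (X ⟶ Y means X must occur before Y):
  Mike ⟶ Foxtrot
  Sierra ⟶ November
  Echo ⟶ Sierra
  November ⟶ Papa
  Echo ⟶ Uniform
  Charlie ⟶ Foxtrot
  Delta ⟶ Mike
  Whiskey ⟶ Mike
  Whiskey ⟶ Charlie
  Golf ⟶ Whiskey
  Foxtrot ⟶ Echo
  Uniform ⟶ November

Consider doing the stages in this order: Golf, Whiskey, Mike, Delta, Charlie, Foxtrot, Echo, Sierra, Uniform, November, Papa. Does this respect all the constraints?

In the proposed order, Mike appears before Delta.
That contradicts the constraint that Delta must precede Mike.

No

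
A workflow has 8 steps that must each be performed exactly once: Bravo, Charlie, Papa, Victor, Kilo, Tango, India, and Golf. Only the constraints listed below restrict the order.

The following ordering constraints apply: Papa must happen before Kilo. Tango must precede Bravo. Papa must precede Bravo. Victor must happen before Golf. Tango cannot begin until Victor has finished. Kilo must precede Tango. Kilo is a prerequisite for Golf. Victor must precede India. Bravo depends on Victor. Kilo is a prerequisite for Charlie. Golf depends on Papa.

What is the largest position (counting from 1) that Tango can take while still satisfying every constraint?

7

The only step forced after Tango (directly or by a chain) is Bravo.
So at least 1 step follows Tango, putting Tango no later than position 7. That position is achievable by scheduling everything else first.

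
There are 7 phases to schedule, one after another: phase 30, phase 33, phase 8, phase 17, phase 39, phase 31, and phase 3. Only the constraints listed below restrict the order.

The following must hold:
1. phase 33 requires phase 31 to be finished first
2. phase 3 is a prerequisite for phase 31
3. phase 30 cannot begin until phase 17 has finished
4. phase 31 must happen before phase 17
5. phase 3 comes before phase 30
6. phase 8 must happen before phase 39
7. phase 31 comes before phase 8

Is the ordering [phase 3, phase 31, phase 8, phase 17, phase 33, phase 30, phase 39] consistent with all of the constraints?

Going through the constraints one by one, each required predecessor appears earlier in the sequence than its dependent — e.g. phase 3 (position 1) is before phase 30 (position 6), as required.

Yes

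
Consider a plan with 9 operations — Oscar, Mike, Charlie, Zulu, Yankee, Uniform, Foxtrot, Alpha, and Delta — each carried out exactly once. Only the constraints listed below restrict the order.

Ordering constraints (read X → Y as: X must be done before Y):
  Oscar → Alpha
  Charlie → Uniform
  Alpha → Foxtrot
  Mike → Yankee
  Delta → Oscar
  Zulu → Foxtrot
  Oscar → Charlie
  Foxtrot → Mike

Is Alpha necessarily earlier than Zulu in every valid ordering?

No

No chain of constraints connects Alpha to Zulu in either direction.
There exist valid orderings with Zulu before Alpha, so Alpha is not required to come first.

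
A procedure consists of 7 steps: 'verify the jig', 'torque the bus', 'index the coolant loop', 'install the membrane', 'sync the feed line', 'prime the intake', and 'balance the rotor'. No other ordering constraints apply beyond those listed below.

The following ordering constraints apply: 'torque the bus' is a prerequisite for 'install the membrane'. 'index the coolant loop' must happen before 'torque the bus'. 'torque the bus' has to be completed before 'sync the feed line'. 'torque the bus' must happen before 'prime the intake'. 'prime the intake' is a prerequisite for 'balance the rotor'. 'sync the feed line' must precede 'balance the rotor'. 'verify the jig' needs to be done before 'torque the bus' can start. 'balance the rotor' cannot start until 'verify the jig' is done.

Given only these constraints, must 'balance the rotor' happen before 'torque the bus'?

No

There is a chain 'torque the bus' → 'sync the feed line' → 'balance the rotor', which puts 'torque the bus' before 'balance the rotor'.
So 'balance the rotor' does not have to come before 'torque the bus' — it cannot.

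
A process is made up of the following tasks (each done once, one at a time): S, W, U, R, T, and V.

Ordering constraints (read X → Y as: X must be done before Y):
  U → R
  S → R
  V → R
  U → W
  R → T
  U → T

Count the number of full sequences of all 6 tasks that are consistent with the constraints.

24

The tasks with no prerequisites are S, U, V; any of them can be placed first.
Systematically extending each partial ordering one task at a time and counting, there are 24 complete orderings.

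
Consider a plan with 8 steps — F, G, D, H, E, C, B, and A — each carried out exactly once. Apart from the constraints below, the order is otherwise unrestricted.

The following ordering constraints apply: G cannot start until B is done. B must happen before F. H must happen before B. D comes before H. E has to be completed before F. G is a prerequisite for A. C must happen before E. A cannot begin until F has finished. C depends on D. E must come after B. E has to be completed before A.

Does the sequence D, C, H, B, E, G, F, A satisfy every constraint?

Going through the constraints one by one, each required predecessor appears earlier in the sequence than its dependent — e.g. E (position 5) is before A (position 8), as required.

Yes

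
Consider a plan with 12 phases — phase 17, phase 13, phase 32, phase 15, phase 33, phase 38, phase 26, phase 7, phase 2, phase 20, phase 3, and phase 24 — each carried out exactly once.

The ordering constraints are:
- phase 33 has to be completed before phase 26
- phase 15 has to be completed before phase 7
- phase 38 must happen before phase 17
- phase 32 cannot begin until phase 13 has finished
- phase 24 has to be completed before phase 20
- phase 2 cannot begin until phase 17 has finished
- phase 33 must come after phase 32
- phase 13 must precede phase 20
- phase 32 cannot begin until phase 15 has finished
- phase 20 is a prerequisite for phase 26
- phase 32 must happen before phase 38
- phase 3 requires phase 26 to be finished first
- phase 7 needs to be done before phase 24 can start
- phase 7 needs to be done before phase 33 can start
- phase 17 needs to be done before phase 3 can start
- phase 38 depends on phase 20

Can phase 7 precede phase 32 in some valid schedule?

Yes

The constraints leave phase 7 and phase 32 unordered relative to each other; nothing requires phase 32 earlier.
That means at least one valid schedule has phase 7 before phase 32.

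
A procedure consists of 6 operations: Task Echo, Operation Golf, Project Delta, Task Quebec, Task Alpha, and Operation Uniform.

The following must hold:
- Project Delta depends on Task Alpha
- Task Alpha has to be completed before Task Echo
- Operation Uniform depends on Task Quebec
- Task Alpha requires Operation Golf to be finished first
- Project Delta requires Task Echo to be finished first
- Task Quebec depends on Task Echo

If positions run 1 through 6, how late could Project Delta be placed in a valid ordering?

Project Delta has no required successors, so nothing stops it from going last (position 6).

6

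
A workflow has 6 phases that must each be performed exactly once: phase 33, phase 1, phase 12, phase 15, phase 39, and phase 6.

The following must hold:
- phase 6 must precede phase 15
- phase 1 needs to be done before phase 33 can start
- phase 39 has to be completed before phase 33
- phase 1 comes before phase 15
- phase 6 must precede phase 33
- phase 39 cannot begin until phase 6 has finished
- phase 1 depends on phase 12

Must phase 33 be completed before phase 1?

No

The constraints actually force phase 1 before phase 33 (via phase 1 → phase 33), not the other way around.
So phase 33 does not have to come before phase 1 — it cannot.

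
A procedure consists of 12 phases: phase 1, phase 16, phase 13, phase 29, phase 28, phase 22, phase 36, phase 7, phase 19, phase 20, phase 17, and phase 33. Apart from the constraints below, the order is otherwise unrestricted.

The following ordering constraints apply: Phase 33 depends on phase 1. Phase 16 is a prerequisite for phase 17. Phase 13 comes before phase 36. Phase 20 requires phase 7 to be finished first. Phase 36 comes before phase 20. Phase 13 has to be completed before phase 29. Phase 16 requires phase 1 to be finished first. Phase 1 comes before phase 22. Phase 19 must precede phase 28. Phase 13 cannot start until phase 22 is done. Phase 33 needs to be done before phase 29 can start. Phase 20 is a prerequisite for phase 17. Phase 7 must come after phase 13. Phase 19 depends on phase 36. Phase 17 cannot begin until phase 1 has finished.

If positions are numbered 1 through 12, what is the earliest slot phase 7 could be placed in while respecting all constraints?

4

Working backwards through the constraints from phase 7, its full set of required predecessors is phase 1, phase 13, phase 22 — 3 of them.
With 3 mandatory predecessors, the earliest phase 7 can sit is position 3+1 = 4, and placing just those 3 first achieves it.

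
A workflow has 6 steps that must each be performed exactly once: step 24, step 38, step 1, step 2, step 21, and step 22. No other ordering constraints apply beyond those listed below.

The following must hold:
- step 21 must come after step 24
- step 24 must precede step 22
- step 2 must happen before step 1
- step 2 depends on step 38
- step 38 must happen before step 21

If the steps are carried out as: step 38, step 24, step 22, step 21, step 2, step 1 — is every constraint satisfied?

Going through the constraints one by one, each required predecessor appears earlier in the sequence than its dependent — e.g. step 38 (position 1) is before step 2 (position 5), as required.

Yes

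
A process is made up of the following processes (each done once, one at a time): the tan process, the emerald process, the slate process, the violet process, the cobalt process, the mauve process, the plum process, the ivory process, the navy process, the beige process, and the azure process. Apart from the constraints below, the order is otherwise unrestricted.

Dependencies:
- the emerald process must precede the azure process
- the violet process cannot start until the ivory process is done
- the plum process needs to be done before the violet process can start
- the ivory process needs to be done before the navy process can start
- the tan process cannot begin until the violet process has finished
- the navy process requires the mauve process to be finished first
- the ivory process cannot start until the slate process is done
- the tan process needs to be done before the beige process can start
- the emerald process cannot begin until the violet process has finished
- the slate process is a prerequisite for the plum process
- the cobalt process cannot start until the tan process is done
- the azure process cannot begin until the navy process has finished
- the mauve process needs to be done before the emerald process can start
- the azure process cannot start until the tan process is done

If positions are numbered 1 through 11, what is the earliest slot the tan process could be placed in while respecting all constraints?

Every process that must precede the tan process has to come before it. Tracing all chains that end at the tan process, those processes are: the slate process, the violet process, the plum process, the ivory process — 4 in total.
With 4 mandatory predecessors, the earliest the tan process can sit is position 4+1 = 5, and placing just those 4 first achieves it.

5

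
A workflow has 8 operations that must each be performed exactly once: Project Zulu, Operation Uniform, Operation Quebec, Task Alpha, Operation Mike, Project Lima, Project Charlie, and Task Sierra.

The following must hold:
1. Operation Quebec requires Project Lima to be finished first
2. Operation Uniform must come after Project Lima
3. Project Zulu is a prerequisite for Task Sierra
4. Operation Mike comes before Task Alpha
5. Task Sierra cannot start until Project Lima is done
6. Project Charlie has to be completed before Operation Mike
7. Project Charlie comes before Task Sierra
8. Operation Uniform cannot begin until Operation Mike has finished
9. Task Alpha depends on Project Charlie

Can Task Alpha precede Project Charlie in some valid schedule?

No

There is a dependency chain Project Charlie → Task Alpha, so Task Alpha always comes after Project Charlie.
Hence Task Alpha can never be scheduled before Project Charlie.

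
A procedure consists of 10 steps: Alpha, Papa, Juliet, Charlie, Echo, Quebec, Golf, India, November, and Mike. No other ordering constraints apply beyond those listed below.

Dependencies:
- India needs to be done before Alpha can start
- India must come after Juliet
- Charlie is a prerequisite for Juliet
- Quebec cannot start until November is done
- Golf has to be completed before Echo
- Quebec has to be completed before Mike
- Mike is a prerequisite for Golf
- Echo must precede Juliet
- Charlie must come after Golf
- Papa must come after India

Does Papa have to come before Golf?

No

In fact the dependencies run the other way: Golf → Charlie → Juliet → India → Papa.
So Papa never precedes Golf.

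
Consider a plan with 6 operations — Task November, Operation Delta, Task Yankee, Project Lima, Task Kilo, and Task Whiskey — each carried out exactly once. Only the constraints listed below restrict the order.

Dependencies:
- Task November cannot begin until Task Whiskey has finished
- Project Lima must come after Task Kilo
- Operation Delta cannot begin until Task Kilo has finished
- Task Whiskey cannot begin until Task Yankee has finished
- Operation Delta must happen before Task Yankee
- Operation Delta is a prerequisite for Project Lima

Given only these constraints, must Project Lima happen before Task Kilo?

In fact the dependencies run the other way: Task Kilo → Project Lima.
So Project Lima never precedes Task Kilo.

No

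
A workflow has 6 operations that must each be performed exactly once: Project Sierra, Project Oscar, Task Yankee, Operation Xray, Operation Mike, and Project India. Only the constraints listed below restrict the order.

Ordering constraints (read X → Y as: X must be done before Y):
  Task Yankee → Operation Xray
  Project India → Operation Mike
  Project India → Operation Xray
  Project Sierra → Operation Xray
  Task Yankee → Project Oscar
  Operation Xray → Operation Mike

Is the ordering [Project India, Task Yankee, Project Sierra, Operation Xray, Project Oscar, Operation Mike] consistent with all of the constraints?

Yes

Checking each listed constraint against this order: for instance, Project India is in position 1 and Operation Mike in position 6, so that constraint holds — and the remaining constraints check out the same way.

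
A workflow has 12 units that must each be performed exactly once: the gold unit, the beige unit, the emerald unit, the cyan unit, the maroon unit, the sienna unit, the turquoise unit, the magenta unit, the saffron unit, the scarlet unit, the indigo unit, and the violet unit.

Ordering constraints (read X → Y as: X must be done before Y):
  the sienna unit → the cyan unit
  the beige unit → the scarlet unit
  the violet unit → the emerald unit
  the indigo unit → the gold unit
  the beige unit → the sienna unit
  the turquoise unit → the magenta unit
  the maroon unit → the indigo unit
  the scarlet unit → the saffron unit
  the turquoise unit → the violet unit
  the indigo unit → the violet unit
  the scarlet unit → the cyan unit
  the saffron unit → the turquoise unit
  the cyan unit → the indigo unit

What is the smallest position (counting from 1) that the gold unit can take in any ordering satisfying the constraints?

7

Working backwards through the constraints from the gold unit, its full set of required predecessors is the beige unit, the cyan unit, the maroon unit, the sienna unit, the scarlet unit, the indigo unit — 6 of them.
So at minimum 6 units come before the gold unit, putting the gold unit no earlier than position 7. That position is achievable by scheduling exactly those predecessors first.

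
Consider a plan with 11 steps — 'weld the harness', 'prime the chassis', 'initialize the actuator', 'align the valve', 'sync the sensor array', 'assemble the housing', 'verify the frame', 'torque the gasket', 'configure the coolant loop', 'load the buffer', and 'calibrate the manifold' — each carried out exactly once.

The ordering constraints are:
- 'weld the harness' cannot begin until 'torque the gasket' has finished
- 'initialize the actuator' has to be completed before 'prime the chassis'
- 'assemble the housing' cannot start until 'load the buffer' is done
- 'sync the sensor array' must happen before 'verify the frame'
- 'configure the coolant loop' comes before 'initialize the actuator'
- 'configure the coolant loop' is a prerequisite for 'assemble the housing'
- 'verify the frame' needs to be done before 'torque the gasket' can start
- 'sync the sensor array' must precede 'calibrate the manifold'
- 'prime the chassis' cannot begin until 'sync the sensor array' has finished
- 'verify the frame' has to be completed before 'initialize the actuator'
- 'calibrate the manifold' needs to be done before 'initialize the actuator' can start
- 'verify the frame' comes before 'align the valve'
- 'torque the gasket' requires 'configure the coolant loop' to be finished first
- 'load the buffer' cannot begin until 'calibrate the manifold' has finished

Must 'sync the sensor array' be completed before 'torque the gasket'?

Chaining the stated constraints: 'sync the sensor array' → 'verify the frame' → 'torque the gasket'.
Hence 'sync the sensor array' necessarily comes before 'torque the gasket'.

Yes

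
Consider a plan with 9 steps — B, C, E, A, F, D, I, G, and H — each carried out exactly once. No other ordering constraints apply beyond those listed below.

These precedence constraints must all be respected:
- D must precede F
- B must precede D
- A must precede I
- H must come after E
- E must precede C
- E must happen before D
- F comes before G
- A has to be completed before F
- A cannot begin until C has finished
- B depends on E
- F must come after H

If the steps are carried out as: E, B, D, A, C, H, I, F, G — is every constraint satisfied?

In the proposed order, A appears before C.
That contradicts the constraint that C must precede A.

No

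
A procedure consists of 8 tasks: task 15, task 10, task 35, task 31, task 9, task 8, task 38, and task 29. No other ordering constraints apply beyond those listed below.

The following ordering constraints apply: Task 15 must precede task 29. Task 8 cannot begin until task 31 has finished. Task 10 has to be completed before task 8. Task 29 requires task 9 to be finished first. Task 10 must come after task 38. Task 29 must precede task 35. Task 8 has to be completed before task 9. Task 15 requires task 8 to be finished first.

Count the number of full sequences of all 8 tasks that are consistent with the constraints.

The tasks with no prerequisites are task 31, task 38; any of them can be placed first.
Counting all ways to extend the partial order to a total order gives 6.

6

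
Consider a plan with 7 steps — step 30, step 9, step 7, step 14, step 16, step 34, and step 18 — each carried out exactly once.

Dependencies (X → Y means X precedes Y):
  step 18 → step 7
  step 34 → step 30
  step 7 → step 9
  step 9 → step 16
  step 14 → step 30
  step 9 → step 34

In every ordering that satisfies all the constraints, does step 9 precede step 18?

There is a chain step 18 → step 7 → step 9, which puts step 18 before step 9.
So step 9 never precedes step 18.

No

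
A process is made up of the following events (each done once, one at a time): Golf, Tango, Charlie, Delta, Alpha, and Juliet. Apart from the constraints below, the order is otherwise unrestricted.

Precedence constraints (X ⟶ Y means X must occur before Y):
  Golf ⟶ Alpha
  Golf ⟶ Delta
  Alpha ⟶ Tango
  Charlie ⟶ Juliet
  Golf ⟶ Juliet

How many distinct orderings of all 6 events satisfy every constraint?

2 events have no prerequisites (Golf, Charlie), so any of them could come first.
Enumerating by repeatedly choosing an available event (one whose prerequisites are all placed) gives 42 distinct complete orderings.

42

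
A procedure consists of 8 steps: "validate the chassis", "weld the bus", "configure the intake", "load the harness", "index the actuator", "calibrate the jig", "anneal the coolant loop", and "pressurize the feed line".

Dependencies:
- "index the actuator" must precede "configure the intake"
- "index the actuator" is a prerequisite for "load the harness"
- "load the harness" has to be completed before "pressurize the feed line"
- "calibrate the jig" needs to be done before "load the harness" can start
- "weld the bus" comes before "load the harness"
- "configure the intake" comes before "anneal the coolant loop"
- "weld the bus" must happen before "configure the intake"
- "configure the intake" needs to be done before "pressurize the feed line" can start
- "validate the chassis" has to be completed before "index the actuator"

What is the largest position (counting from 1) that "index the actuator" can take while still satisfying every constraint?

Every step that must follow "index the actuator" has to come after it. Tracing all chains starting from "index the actuator", those steps are: "configure the intake", "load the harness", "anneal the coolant loop", "pressurize the feed line" — 4 in total.
With 4 mandatory successors out of 8 steps total, the latest slot for "index the actuator" is 8−4 = 4, and it's reachable by doing all non-successors before "index the actuator".

4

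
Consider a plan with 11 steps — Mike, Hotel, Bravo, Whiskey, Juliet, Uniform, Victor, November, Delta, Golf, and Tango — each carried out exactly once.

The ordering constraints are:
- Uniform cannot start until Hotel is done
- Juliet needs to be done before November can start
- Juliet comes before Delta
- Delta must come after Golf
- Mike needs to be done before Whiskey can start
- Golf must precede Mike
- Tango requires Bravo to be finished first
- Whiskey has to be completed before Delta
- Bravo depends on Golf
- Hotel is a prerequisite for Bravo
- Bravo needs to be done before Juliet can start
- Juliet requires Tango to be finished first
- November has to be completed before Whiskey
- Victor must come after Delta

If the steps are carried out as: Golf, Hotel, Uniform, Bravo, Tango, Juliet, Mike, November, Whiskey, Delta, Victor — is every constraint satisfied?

Every stated constraint is respected: Golf sits at position 1, ahead of Delta at position 10, and each of the other listed pairs likewise has the predecessor earlier in the sequence.

Yes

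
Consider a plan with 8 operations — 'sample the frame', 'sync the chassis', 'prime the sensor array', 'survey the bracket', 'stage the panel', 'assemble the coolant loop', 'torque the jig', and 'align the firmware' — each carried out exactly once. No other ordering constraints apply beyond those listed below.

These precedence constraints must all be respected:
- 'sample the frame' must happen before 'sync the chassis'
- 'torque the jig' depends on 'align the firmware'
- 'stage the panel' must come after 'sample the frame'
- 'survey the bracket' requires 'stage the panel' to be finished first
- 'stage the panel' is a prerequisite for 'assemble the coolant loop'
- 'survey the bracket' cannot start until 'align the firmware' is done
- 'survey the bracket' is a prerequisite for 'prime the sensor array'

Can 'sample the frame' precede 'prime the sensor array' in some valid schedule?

The constraints force 'sample the frame' before 'prime the sensor array', so yes — every valid ordering has 'sample the frame' earlier.

Yes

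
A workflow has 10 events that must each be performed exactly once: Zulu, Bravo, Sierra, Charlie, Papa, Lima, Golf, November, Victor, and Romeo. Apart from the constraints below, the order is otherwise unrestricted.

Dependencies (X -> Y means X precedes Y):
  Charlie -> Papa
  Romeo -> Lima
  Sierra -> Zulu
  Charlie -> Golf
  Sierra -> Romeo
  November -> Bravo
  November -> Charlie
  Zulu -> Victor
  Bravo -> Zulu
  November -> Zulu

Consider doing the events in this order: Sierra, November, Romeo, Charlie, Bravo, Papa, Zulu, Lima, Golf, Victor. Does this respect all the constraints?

Yes

Checking each listed constraint against this order: for instance, Sierra is in position 1 and Zulu in position 7, so that constraint holds — and the remaining constraints check out the same way.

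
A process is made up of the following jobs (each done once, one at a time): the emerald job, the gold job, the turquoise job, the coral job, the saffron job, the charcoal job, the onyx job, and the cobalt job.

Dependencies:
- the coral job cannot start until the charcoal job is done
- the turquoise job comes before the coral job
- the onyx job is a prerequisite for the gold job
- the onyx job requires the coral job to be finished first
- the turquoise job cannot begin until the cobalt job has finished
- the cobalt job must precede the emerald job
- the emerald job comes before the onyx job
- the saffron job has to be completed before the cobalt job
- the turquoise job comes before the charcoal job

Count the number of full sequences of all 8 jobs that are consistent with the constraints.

Only the saffron job has no prerequisites, so it must go first.
Enumerating by repeatedly choosing an available job (one whose prerequisites are all placed) gives 4 distinct complete orderings.

4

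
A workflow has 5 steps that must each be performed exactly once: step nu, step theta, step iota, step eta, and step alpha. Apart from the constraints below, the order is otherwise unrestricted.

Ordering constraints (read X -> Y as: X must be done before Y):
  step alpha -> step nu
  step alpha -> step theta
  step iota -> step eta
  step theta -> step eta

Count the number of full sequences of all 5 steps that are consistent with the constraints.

11

The steps with no prerequisites are step iota, step alpha; any of them can be placed first.
Enumerating by repeatedly choosing an available step (one whose prerequisites are all placed) gives 11 distinct complete orderings.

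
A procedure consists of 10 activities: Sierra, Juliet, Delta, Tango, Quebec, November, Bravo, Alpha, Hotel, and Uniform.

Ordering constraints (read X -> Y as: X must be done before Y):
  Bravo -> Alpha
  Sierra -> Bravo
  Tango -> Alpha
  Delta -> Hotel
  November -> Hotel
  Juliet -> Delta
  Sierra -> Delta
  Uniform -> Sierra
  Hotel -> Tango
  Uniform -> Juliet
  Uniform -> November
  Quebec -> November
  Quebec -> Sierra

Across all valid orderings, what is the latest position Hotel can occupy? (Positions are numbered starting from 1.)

8

Following every chain forward from Hotel, the activities that must come later are Tango, Alpha — 2 of them.
So at least 2 activities follow Hotel, putting Hotel no later than position 8. That position is achievable by scheduling everything else first.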